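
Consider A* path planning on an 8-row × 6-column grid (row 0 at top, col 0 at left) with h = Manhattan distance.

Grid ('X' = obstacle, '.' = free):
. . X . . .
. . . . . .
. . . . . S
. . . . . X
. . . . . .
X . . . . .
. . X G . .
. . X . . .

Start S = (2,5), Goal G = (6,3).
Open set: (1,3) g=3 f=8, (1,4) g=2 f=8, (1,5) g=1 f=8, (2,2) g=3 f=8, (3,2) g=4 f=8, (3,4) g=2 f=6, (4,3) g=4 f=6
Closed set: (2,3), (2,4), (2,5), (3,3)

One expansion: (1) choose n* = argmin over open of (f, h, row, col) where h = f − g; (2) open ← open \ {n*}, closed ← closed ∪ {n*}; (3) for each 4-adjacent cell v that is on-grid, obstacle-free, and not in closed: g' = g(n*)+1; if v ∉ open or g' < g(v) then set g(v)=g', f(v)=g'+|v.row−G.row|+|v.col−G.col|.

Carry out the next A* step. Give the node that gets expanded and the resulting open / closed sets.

step 1: expand (4,3) (f=6, h=2) → closed; open now [(1,3) g=3 f=8, (1,4) g=2 f=8, (1,5) g=1 f=8, (2,2) g=3 f=8, (3,2) g=4 f=8, (3,4) g=2 f=6, (4,2) g=5 f=8, (4,4) g=5 f=8, (5,3) g=5 f=6]

expanded=(4,3); open=[(1,3) g=3 f=8, (1,4) g=2 f=8, (1,5) g=1 f=8, (2,2) g=3 f=8, (3,2) g=4 f=8, (3,4) g=2 f=6, (4,2) g=5 f=8, (4,4) g=5 f=8, (5,3) g=5 f=6]; closed=[(2,3), (2,4), (2,5), (3,3), (4,3)]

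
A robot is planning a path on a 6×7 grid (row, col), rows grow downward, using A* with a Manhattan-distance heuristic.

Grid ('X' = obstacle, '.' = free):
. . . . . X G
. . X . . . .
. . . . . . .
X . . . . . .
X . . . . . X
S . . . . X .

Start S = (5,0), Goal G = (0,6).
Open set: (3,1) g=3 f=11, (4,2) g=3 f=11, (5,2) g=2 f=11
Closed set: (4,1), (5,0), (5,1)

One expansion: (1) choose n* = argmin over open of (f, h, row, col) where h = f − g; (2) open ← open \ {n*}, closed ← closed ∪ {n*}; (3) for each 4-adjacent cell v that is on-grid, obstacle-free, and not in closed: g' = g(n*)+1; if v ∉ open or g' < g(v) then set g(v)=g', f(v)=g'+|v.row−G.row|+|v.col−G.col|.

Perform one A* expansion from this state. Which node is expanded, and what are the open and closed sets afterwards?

step 1: expand (3,1) (f=11, h=8) → closed; open now [(2,1) g=4 f=11, (3,2) g=4 f=11, (4,2) g=3 f=11, (5,2) g=2 f=11]

expanded=(3,1); open=[(2,1) g=4 f=11, (3,2) g=4 f=11, (4,2) g=3 f=11, (5,2) g=2 f=11]; closed=[(3,1), (4,1), (5,0), (5,1)]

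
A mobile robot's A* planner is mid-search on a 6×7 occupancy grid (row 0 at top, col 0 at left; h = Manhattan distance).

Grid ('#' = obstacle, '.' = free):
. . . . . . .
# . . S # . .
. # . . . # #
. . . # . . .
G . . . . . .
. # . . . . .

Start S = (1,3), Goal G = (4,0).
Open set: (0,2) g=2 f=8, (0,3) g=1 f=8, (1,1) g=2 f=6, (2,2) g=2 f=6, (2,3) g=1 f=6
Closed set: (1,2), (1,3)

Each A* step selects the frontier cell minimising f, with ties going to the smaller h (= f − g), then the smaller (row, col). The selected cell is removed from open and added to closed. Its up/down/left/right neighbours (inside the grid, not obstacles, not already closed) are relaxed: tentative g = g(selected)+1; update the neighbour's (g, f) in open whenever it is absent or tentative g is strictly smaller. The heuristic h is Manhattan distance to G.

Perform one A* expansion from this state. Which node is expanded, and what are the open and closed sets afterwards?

step 1: expand (1,1) (f=6, h=4) → closed; open now [(0,1) g=3 f=8, (0,2) g=2 f=8, (0,3) g=1 f=8, (2,2) g=2 f=6, (2,3) g=1 f=6]

expanded=(1,1); open=[(0,1) g=3 f=8, (0,2) g=2 f=8, (0,3) g=1 f=8, (2,2) g=2 f=6, (2,3) g=1 f=6]; closed=[(1,1), (1,2), (1,3)]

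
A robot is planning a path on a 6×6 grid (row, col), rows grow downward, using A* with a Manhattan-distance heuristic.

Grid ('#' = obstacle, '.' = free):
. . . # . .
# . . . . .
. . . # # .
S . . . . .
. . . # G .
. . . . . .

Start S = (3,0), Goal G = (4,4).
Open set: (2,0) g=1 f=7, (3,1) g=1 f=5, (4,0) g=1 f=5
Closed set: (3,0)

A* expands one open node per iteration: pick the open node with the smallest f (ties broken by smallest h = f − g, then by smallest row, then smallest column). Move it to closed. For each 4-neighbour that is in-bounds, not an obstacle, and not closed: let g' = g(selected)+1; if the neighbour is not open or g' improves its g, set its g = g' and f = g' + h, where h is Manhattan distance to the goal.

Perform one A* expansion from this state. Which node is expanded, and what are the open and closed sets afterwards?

expanded=(3,1); open=[(2,0) g=1 f=7, (2,1) g=2 f=7, (3,2) g=2 f=5, (4,0) g=1 f=5, (4,1) g=2 f=5]; closed=[(3,0), (3,1)]

step 1: expand (3,1) (f=5, h=4) → closed; open now [(2,0) g=1 f=7, (2,1) g=2 f=7, (3,2) g=2 f=5, (4,0) g=1 f=5, (4,1) g=2 f=5]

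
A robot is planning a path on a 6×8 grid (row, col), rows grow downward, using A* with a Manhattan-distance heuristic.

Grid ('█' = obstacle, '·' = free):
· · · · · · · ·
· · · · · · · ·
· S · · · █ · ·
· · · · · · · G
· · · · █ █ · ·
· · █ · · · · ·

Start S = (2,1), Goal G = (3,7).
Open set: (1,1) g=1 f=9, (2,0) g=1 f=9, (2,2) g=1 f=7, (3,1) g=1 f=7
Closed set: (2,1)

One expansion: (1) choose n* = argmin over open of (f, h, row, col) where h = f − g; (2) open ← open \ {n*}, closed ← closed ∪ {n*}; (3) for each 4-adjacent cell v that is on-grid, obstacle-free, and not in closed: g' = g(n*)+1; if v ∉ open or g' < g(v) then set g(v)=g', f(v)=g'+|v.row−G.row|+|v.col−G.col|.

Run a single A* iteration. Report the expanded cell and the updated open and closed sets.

step 1: expand (2,2) (f=7, h=6) → closed; open now [(1,1) g=1 f=9, (1,2) g=2 f=9, (2,0) g=1 f=9, (2,3) g=2 f=7, (3,1) g=1 f=7, (3,2) g=2 f=7]

expanded=(2,2); open=[(1,1) g=1 f=9, (1,2) g=2 f=9, (2,0) g=1 f=9, (2,3) g=2 f=7, (3,1) g=1 f=7, (3,2) g=2 f=7]; closed=[(2,1), (2,2)]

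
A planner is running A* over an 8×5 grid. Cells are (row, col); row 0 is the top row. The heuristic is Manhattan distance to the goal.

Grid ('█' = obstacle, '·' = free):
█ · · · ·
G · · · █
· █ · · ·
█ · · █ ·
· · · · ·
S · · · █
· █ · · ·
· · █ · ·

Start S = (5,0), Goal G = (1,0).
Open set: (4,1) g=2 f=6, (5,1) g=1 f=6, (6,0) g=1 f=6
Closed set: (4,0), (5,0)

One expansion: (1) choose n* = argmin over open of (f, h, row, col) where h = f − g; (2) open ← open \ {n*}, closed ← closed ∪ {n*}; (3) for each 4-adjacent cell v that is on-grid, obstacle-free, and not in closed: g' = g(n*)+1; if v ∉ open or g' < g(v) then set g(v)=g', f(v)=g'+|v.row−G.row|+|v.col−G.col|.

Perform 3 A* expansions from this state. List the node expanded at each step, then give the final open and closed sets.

step 1: expand (4,1) (f=6, h=4) → closed; open now [(3,1) g=3 f=6, (4,2) g=3 f=8, (5,1) g=1 f=6, (6,0) g=1 f=6]
step 2: expand (3,1) (f=6, h=3) → closed; open now [(3,2) g=4 f=8, (4,2) g=3 f=8, (5,1) g=1 f=6, (6,0) g=1 f=6]
step 3: expand (5,1) (f=6, h=5) → closed; open now [(3,2) g=4 f=8, (4,2) g=3 f=8, (5,2) g=2 f=8, (6,0) g=1 f=6]

order=[(4,1) → (3,1) → (5,1)]; open=[(3,2) g=4 f=8, (4,2) g=3 f=8, (5,2) g=2 f=8, (6,0) g=1 f=6]; closed=[(3,1), (4,0), (4,1), (5,0), (5,1)]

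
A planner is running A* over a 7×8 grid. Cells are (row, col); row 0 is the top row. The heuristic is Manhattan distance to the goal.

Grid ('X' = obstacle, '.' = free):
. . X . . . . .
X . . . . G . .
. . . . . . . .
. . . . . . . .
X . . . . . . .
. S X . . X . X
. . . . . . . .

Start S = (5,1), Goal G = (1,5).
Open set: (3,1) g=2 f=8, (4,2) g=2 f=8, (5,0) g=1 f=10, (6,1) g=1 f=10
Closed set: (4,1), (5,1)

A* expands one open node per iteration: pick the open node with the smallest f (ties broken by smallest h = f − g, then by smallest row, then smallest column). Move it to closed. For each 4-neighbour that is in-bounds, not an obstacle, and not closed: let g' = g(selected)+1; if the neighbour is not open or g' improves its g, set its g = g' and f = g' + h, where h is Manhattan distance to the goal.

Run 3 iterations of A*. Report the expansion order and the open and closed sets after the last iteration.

order=[(3,1) → (2,1) → (1,1)]; open=[(0,1) g=5 f=10, (1,2) g=5 f=8, (2,0) g=4 f=10, (2,2) g=4 f=8, (3,0) g=3 f=10, (3,2) g=3 f=8, (4,2) g=2 f=8, (5,0) g=1 f=10, (6,1) g=1 f=10]; closed=[(1,1), (2,1), (3,1), (4,1), (5,1)]

step 1: expand (3,1) (f=8, h=6) → closed; open now [(2,1) g=3 f=8, (3,0) g=3 f=10, (3,2) g=3 f=8, (4,2) g=2 f=8, (5,0) g=1 f=10, (6,1) g=1 f=10]
step 2: expand (2,1) (f=8, h=5) → closed; open now [(1,1) g=4 f=8, (2,0) g=4 f=10, (2,2) g=4 f=8, (3,0) g=3 f=10, (3,2) g=3 f=8, (4,2) g=2 f=8, (5,0) g=1 f=10, (6,1) g=1 f=10]
step 3: expand (1,1) (f=8, h=4) → closed; open now [(0,1) g=5 f=10, (1,2) g=5 f=8, (2,0) g=4 f=10, (2,2) g=4 f=8, (3,0) g=3 f=10, (3,2) g=3 f=8, (4,2) g=2 f=8, (5,0) g=1 f=10, (6,1) g=1 f=10]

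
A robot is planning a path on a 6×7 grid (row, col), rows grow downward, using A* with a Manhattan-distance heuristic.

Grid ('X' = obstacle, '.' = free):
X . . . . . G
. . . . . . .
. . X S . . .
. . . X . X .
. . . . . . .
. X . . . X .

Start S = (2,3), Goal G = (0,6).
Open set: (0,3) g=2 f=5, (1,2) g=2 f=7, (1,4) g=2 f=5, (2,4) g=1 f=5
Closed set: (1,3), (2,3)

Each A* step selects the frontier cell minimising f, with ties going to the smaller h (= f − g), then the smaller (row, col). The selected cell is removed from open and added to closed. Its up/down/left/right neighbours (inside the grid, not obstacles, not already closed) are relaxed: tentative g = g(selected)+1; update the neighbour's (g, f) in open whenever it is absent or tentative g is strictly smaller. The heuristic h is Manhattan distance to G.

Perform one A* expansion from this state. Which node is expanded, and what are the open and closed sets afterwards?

step 1: expand (0,3) (f=5, h=3) → closed; open now [(0,2) g=3 f=7, (0,4) g=3 f=5, (1,2) g=2 f=7, (1,4) g=2 f=5, (2,4) g=1 f=5]

expanded=(0,3); open=[(0,2) g=3 f=7, (0,4) g=3 f=5, (1,2) g=2 f=7, (1,4) g=2 f=5, (2,4) g=1 f=5]; closed=[(0,3), (1,3), (2,3)]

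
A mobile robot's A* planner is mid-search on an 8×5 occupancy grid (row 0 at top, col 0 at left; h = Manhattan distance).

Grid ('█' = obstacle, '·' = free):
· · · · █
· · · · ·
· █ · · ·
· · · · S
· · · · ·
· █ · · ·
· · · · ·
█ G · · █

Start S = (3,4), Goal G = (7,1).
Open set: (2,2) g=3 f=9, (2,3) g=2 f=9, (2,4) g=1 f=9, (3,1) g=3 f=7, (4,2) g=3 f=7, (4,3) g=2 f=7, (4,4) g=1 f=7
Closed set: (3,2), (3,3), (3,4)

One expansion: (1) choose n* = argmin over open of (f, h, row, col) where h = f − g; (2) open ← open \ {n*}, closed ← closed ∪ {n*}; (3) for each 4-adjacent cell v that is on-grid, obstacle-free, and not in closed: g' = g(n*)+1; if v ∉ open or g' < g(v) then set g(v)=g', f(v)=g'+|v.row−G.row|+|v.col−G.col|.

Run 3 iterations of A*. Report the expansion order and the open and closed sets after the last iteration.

order=[(3,1) → (4,1) → (4,2)]; open=[(2,2) g=3 f=9, (2,3) g=2 f=9, (2,4) g=1 f=9, (3,0) g=4 f=9, (4,0) g=5 f=9, (4,3) g=2 f=7, (4,4) g=1 f=7, (5,2) g=4 f=7]; closed=[(3,1), (3,2), (3,3), (3,4), (4,1), (4,2)]

step 1: expand (3,1) (f=7, h=4) → closed; open now [(2,2) g=3 f=9, (2,3) g=2 f=9, (2,4) g=1 f=9, (3,0) g=4 f=9, (4,1) g=4 f=7, (4,2) g=3 f=7, (4,3) g=2 f=7, (4,4) g=1 f=7]
step 2: expand (4,1) (f=7, h=3) → closed; open now [(2,2) g=3 f=9, (2,3) g=2 f=9, (2,4) g=1 f=9, (3,0) g=4 f=9, (4,0) g=5 f=9, (4,2) g=3 f=7, (4,3) g=2 f=7, (4,4) g=1 f=7]
step 3: expand (4,2) (f=7, h=4) → closed; open now [(2,2) g=3 f=9, (2,3) g=2 f=9, (2,4) g=1 f=9, (3,0) g=4 f=9, (4,0) g=5 f=9, (4,3) g=2 f=7, (4,4) g=1 f=7, (5,2) g=4 f=7]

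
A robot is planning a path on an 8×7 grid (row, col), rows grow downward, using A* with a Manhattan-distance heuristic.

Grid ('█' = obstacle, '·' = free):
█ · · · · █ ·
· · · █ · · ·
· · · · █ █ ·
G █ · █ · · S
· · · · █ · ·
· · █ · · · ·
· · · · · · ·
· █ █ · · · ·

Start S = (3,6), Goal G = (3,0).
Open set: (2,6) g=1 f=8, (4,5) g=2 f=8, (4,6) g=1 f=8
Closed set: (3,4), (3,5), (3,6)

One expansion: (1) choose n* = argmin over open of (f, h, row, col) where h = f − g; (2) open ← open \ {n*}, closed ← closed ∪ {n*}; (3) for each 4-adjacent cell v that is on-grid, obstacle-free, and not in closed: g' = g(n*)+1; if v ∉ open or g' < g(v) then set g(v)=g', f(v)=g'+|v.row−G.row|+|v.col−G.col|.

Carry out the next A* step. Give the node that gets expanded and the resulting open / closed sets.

expanded=(4,5); open=[(2,6) g=1 f=8, (4,6) g=1 f=8, (5,5) g=3 f=10]; closed=[(3,4), (3,5), (3,6), (4,5)]

step 1: expand (4,5) (f=8, h=6) → closed; open now [(2,6) g=1 f=8, (4,6) g=1 f=8, (5,5) g=3 f=10]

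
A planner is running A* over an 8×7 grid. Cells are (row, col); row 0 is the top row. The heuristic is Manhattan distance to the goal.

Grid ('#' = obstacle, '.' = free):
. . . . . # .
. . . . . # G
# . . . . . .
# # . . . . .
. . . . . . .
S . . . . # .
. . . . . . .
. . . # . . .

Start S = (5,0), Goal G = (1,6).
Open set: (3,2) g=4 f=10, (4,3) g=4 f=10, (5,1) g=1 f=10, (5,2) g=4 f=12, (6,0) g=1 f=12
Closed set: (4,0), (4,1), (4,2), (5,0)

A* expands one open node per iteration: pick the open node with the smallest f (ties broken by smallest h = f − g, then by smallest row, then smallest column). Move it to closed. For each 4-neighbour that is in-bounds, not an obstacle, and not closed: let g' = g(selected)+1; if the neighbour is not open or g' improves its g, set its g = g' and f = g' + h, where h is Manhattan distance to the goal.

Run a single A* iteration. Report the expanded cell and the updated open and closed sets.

step 1: expand (3,2) (f=10, h=6) → closed; open now [(2,2) g=5 f=10, (3,3) g=5 f=10, (4,3) g=4 f=10, (5,1) g=1 f=10, (5,2) g=4 f=12, (6,0) g=1 f=12]

expanded=(3,2); open=[(2,2) g=5 f=10, (3,3) g=5 f=10, (4,3) g=4 f=10, (5,1) g=1 f=10, (5,2) g=4 f=12, (6,0) g=1 f=12]; closed=[(3,2), (4,0), (4,1), (4,2), (5,0)]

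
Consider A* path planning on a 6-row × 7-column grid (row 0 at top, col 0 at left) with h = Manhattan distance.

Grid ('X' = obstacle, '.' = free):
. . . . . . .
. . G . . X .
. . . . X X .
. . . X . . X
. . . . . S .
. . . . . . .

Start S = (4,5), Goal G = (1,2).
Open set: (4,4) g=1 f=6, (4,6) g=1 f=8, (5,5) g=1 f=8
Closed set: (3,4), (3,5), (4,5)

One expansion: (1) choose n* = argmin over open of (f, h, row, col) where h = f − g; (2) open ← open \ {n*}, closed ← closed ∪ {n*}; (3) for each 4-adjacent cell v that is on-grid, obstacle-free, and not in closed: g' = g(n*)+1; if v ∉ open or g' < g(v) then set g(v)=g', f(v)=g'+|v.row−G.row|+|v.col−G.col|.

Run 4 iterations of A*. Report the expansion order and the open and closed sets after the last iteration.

step 1: expand (4,4) (f=6, h=5) → closed; open now [(4,3) g=2 f=6, (4,6) g=1 f=8, (5,4) g=2 f=8, (5,5) g=1 f=8]
step 2: expand (4,3) (f=6, h=4) → closed; open now [(4,2) g=3 f=6, (4,6) g=1 f=8, (5,3) g=3 f=8, (5,4) g=2 f=8, (5,5) g=1 f=8]
step 3: expand (4,2) (f=6, h=3) → closed; open now [(3,2) g=4 f=6, (4,1) g=4 f=8, (4,6) g=1 f=8, (5,2) g=4 f=8, (5,3) g=3 f=8, (5,4) g=2 f=8, (5,5) g=1 f=8]
step 4: expand (3,2) (f=6, h=2) → closed; open now [(2,2) g=5 f=6, (3,1) g=5 f=8, (4,1) g=4 f=8, (4,6) g=1 f=8, (5,2) g=4 f=8, (5,3) g=3 f=8, (5,4) g=2 f=8, (5,5) g=1 f=8]

order=[(4,4) → (4,3) → (4,2) → (3,2)]; open=[(2,2) g=5 f=6, (3,1) g=5 f=8, (4,1) g=4 f=8, (4,6) g=1 f=8, (5,2) g=4 f=8, (5,3) g=3 f=8, (5,4) g=2 f=8, (5,5) g=1 f=8]; closed=[(3,2), (3,4), (3,5), (4,2), (4,3), (4,4), (4,5)]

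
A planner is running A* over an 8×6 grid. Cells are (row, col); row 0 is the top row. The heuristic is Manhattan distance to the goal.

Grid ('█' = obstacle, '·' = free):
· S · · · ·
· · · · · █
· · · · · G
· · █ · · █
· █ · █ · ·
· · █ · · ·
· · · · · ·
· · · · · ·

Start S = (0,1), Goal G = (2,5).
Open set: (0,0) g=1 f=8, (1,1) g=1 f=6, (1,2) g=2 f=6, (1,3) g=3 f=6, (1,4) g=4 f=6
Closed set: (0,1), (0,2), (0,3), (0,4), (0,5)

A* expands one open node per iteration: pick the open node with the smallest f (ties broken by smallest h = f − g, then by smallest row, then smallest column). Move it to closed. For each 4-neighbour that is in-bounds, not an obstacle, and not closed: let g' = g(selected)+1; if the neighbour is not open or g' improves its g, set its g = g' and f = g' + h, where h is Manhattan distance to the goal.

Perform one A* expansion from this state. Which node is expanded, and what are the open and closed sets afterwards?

expanded=(1,4); open=[(0,0) g=1 f=8, (1,1) g=1 f=6, (1,2) g=2 f=6, (1,3) g=3 f=6, (2,4) g=5 f=6]; closed=[(0,1), (0,2), (0,3), (0,4), (0,5), (1,4)]

step 1: expand (1,4) (f=6, h=2) → closed; open now [(0,0) g=1 f=8, (1,1) g=1 f=6, (1,2) g=2 f=6, (1,3) g=3 f=6, (2,4) g=5 f=6]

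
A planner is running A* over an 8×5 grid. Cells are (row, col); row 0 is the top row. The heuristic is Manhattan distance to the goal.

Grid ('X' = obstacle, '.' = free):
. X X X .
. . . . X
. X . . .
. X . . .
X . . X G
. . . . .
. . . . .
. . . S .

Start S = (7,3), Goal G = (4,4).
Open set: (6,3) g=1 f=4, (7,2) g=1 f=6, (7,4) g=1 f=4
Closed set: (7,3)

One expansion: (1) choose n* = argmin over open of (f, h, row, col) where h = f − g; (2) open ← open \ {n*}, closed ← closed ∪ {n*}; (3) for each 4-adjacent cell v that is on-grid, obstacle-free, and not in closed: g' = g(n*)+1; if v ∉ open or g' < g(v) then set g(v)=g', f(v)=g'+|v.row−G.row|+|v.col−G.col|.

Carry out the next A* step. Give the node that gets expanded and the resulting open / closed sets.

step 1: expand (6,3) (f=4, h=3) → closed; open now [(5,3) g=2 f=4, (6,2) g=2 f=6, (6,4) g=2 f=4, (7,2) g=1 f=6, (7,4) g=1 f=4]

expanded=(6,3); open=[(5,3) g=2 f=4, (6,2) g=2 f=6, (6,4) g=2 f=4, (7,2) g=1 f=6, (7,4) g=1 f=4]; closed=[(6,3), (7,3)]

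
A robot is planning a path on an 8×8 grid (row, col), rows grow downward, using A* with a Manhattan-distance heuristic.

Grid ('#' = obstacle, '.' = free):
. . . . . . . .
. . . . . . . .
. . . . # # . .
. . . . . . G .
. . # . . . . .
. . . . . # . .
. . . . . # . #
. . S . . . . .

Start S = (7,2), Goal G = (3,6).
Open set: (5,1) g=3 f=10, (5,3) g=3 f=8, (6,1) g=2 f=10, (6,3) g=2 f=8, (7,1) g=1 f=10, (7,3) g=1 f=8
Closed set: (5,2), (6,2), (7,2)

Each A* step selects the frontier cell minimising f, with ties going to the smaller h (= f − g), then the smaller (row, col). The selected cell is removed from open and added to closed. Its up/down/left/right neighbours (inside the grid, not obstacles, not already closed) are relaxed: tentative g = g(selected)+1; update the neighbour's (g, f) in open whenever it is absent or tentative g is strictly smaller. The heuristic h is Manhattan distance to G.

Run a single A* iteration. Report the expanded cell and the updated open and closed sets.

expanded=(5,3); open=[(4,3) g=4 f=8, (5,1) g=3 f=10, (5,4) g=4 f=8, (6,1) g=2 f=10, (6,3) g=2 f=8, (7,1) g=1 f=10, (7,3) g=1 f=8]; closed=[(5,2), (5,3), (6,2), (7,2)]

step 1: expand (5,3) (f=8, h=5) → closed; open now [(4,3) g=4 f=8, (5,1) g=3 f=10, (5,4) g=4 f=8, (6,1) g=2 f=10, (6,3) g=2 f=8, (7,1) g=1 f=10, (7,3) g=1 f=8]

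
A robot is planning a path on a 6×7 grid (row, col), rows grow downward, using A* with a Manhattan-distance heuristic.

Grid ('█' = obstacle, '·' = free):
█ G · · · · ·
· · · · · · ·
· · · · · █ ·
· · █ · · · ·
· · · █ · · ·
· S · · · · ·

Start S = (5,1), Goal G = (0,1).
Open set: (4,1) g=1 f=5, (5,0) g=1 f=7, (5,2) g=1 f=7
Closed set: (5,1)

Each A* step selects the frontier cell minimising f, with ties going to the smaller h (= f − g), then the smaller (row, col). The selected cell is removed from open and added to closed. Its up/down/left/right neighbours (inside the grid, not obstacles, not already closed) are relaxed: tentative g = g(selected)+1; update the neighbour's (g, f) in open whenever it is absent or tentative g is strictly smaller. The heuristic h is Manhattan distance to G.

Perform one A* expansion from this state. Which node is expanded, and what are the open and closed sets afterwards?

expanded=(4,1); open=[(3,1) g=2 f=5, (4,0) g=2 f=7, (4,2) g=2 f=7, (5,0) g=1 f=7, (5,2) g=1 f=7]; closed=[(4,1), (5,1)]

step 1: expand (4,1) (f=5, h=4) → closed; open now [(3,1) g=2 f=5, (4,0) g=2 f=7, (4,2) g=2 f=7, (5,0) g=1 f=7, (5,2) g=1 f=7]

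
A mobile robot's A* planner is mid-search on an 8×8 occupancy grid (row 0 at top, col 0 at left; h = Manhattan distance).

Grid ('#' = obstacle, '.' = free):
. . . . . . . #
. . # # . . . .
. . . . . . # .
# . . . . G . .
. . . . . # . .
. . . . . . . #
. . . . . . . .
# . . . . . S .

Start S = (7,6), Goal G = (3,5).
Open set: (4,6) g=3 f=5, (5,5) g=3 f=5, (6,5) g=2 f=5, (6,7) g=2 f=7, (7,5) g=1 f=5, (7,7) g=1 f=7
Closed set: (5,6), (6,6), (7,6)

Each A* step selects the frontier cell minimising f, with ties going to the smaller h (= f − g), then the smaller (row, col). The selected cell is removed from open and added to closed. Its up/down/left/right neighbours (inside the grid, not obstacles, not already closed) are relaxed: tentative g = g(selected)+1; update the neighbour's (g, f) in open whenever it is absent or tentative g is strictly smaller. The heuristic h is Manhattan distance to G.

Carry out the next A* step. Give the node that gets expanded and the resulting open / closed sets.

expanded=(4,6); open=[(3,6) g=4 f=5, (4,7) g=4 f=7, (5,5) g=3 f=5, (6,5) g=2 f=5, (6,7) g=2 f=7, (7,5) g=1 f=5, (7,7) g=1 f=7]; closed=[(4,6), (5,6), (6,6), (7,6)]

step 1: expand (4,6) (f=5, h=2) → closed; open now [(3,6) g=4 f=5, (4,7) g=4 f=7, (5,5) g=3 f=5, (6,5) g=2 f=5, (6,7) g=2 f=7, (7,5) g=1 f=5, (7,7) g=1 f=7]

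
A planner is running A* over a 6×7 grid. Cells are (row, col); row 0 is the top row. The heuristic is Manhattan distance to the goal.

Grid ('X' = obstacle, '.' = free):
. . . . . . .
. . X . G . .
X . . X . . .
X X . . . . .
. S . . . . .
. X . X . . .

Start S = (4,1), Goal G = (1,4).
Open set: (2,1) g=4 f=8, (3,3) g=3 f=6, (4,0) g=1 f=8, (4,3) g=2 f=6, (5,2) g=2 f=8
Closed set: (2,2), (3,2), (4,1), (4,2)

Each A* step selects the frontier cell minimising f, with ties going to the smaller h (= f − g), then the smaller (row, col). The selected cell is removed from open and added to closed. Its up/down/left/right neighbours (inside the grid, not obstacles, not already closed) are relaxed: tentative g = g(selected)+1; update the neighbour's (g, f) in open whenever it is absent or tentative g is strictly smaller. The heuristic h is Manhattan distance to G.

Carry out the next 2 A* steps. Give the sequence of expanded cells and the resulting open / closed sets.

order=[(3,3) → (3,4)]; open=[(2,1) g=4 f=8, (2,4) g=5 f=6, (3,5) g=5 f=8, (4,0) g=1 f=8, (4,3) g=2 f=6, (4,4) g=5 f=8, (5,2) g=2 f=8]; closed=[(2,2), (3,2), (3,3), (3,4), (4,1), (4,2)]

step 1: expand (3,3) (f=6, h=3) → closed; open now [(2,1) g=4 f=8, (3,4) g=4 f=6, (4,0) g=1 f=8, (4,3) g=2 f=6, (5,2) g=2 f=8]
step 2: expand (3,4) (f=6, h=2) → closed; open now [(2,1) g=4 f=8, (2,4) g=5 f=6, (3,5) g=5 f=8, (4,0) g=1 f=8, (4,3) g=2 f=6, (4,4) g=5 f=8, (5,2) g=2 f=8]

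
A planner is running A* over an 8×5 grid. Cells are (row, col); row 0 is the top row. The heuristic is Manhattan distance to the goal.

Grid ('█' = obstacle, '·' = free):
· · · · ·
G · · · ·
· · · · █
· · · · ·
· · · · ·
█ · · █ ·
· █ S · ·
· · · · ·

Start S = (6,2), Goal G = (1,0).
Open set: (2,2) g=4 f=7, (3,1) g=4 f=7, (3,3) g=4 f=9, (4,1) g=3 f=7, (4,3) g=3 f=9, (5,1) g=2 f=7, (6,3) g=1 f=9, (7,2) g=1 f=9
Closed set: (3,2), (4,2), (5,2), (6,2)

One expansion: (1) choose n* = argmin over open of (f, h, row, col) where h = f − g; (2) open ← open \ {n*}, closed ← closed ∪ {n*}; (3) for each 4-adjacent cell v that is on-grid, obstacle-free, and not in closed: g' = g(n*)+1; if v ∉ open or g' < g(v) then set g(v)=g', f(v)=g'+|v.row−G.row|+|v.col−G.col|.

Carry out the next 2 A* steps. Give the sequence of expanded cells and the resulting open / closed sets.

order=[(2,2) → (1,2)]; open=[(0,2) g=6 f=9, (1,1) g=6 f=7, (1,3) g=6 f=9, (2,1) g=5 f=7, (2,3) g=5 f=9, (3,1) g=4 f=7, (3,3) g=4 f=9, (4,1) g=3 f=7, (4,3) g=3 f=9, (5,1) g=2 f=7, (6,3) g=1 f=9, (7,2) g=1 f=9]; closed=[(1,2), (2,2), (3,2), (4,2), (5,2), (6,2)]

step 1: expand (2,2) (f=7, h=3) → closed; open now [(1,2) g=5 f=7, (2,1) g=5 f=7, (2,3) g=5 f=9, (3,1) g=4 f=7, (3,3) g=4 f=9, (4,1) g=3 f=7, (4,3) g=3 f=9, (5,1) g=2 f=7, (6,3) g=1 f=9, (7,2) g=1 f=9]
step 2: expand (1,2) (f=7, h=2) → closed; open now [(0,2) g=6 f=9, (1,1) g=6 f=7, (1,3) g=6 f=9, (2,1) g=5 f=7, (2,3) g=5 f=9, (3,1) g=4 f=7, (3,3) g=4 f=9, (4,1) g=3 f=7, (4,3) g=3 f=9, (5,1) g=2 f=7, (6,3) g=1 f=9, (7,2) g=1 f=9]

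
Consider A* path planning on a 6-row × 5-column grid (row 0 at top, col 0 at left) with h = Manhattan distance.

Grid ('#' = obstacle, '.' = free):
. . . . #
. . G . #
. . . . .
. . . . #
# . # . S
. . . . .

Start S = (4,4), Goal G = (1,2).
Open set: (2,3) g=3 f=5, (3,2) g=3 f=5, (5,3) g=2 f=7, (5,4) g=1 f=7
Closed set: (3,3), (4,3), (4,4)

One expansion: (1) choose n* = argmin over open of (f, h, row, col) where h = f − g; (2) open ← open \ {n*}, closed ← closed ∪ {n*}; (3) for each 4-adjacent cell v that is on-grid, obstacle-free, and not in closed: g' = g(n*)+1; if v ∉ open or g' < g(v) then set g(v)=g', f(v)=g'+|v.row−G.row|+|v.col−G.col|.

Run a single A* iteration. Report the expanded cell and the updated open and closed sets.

step 1: expand (2,3) (f=5, h=2) → closed; open now [(1,3) g=4 f=5, (2,2) g=4 f=5, (2,4) g=4 f=7, (3,2) g=3 f=5, (5,3) g=2 f=7, (5,4) g=1 f=7]

expanded=(2,3); open=[(1,3) g=4 f=5, (2,2) g=4 f=5, (2,4) g=4 f=7, (3,2) g=3 f=5, (5,3) g=2 f=7, (5,4) g=1 f=7]; closed=[(2,3), (3,3), (4,3), (4,4)]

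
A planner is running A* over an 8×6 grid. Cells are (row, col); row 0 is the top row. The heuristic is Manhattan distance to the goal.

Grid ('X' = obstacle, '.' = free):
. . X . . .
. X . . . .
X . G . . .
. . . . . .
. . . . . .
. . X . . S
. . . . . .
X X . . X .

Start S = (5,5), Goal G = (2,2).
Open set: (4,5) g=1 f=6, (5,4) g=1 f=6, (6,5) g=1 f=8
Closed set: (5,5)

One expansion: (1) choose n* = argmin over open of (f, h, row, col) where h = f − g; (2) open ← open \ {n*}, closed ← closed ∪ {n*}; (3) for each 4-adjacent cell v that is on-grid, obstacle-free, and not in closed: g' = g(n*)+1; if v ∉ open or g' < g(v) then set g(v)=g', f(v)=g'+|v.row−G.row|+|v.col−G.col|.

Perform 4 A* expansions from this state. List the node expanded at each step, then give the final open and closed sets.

order=[(4,5) → (3,5) → (2,5) → (2,4)]; open=[(1,4) g=5 f=8, (1,5) g=4 f=8, (2,3) g=5 f=6, (3,4) g=3 f=6, (4,4) g=2 f=6, (5,4) g=1 f=6, (6,5) g=1 f=8]; closed=[(2,4), (2,5), (3,5), (4,5), (5,5)]

step 1: expand (4,5) (f=6, h=5) → closed; open now [(3,5) g=2 f=6, (4,4) g=2 f=6, (5,4) g=1 f=6, (6,5) g=1 f=8]
step 2: expand (3,5) (f=6, h=4) → closed; open now [(2,5) g=3 f=6, (3,4) g=3 f=6, (4,4) g=2 f=6, (5,4) g=1 f=6, (6,5) g=1 f=8]
step 3: expand (2,5) (f=6, h=3) → closed; open now [(1,5) g=4 f=8, (2,4) g=4 f=6, (3,4) g=3 f=6, (4,4) g=2 f=6, (5,4) g=1 f=6, (6,5) g=1 f=8]
step 4: expand (2,4) (f=6, h=2) → closed; open now [(1,4) g=5 f=8, (1,5) g=4 f=8, (2,3) g=5 f=6, (3,4) g=3 f=6, (4,4) g=2 f=6, (5,4) g=1 f=6, (6,5) g=1 f=8]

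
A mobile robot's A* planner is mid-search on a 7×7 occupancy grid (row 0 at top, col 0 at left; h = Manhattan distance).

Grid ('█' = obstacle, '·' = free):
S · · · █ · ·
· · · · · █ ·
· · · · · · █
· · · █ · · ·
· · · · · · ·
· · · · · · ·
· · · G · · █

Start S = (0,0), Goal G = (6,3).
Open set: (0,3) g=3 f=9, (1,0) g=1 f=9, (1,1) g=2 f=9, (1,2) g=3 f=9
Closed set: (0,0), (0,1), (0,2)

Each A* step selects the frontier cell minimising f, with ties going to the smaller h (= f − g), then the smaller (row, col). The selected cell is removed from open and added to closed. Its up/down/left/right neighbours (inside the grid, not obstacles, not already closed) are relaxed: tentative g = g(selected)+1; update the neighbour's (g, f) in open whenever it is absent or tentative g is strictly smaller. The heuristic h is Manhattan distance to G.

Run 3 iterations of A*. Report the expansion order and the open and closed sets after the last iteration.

step 1: expand (0,3) (f=9, h=6) → closed; open now [(1,0) g=1 f=9, (1,1) g=2 f=9, (1,2) g=3 f=9, (1,3) g=4 f=9]
step 2: expand (1,3) (f=9, h=5) → closed; open now [(1,0) g=1 f=9, (1,1) g=2 f=9, (1,2) g=3 f=9, (1,4) g=5 f=11, (2,3) g=5 f=9]
step 3: expand (2,3) (f=9, h=4) → closed; open now [(1,0) g=1 f=9, (1,1) g=2 f=9, (1,2) g=3 f=9, (1,4) g=5 f=11, (2,2) g=6 f=11, (2,4) g=6 f=11]

order=[(0,3) → (1,3) → (2,3)]; open=[(1,0) g=1 f=9, (1,1) g=2 f=9, (1,2) g=3 f=9, (1,4) g=5 f=11, (2,2) g=6 f=11, (2,4) g=6 f=11]; closed=[(0,0), (0,1), (0,2), (0,3), (1,3), (2,3)]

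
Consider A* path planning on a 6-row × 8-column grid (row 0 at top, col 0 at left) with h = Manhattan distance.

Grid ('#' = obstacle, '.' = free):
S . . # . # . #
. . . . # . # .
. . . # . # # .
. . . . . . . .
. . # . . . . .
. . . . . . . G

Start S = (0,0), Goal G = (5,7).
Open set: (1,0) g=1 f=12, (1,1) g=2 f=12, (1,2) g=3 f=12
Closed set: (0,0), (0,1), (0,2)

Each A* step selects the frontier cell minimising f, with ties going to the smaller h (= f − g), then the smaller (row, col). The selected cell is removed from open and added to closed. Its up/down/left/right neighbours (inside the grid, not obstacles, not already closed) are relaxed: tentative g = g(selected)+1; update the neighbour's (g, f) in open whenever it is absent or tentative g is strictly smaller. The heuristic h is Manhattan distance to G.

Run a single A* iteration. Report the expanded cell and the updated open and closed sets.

step 1: expand (1,2) (f=12, h=9) → closed; open now [(1,0) g=1 f=12, (1,1) g=2 f=12, (1,3) g=4 f=12, (2,2) g=4 f=12]

expanded=(1,2); open=[(1,0) g=1 f=12, (1,1) g=2 f=12, (1,3) g=4 f=12, (2,2) g=4 f=12]; closed=[(0,0), (0,1), (0,2), (1,2)]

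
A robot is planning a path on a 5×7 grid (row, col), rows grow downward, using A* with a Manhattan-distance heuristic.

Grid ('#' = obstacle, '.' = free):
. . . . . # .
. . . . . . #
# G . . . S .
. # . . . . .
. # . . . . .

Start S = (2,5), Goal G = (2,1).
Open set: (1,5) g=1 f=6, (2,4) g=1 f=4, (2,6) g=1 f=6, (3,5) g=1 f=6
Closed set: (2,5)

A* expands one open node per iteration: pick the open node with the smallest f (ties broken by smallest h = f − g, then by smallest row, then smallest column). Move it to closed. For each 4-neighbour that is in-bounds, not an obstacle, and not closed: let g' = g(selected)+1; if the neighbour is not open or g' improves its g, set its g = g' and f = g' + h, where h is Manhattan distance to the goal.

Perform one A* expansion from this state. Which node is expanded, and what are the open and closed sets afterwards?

expanded=(2,4); open=[(1,4) g=2 f=6, (1,5) g=1 f=6, (2,3) g=2 f=4, (2,6) g=1 f=6, (3,4) g=2 f=6, (3,5) g=1 f=6]; closed=[(2,4), (2,5)]

step 1: expand (2,4) (f=4, h=3) → closed; open now [(1,4) g=2 f=6, (1,5) g=1 f=6, (2,3) g=2 f=4, (2,6) g=1 f=6, (3,4) g=2 f=6, (3,5) g=1 f=6]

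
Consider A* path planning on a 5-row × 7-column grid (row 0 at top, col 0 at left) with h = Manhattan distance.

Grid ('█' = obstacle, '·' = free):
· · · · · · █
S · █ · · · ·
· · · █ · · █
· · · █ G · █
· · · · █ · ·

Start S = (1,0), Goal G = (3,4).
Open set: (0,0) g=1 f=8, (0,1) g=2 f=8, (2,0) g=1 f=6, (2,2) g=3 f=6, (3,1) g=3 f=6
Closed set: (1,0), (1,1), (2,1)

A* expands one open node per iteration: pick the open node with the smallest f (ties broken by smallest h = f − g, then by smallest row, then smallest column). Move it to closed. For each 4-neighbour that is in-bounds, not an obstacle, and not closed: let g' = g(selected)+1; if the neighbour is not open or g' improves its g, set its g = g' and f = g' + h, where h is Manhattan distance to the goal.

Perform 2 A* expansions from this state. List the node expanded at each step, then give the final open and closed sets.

order=[(2,2) → (3,2)]; open=[(0,0) g=1 f=8, (0,1) g=2 f=8, (2,0) g=1 f=6, (3,1) g=3 f=6, (4,2) g=5 f=8]; closed=[(1,0), (1,1), (2,1), (2,2), (3,2)]

step 1: expand (2,2) (f=6, h=3) → closed; open now [(0,0) g=1 f=8, (0,1) g=2 f=8, (2,0) g=1 f=6, (3,1) g=3 f=6, (3,2) g=4 f=6]
step 2: expand (3,2) (f=6, h=2) → closed; open now [(0,0) g=1 f=8, (0,1) g=2 f=8, (2,0) g=1 f=6, (3,1) g=3 f=6, (4,2) g=5 f=8]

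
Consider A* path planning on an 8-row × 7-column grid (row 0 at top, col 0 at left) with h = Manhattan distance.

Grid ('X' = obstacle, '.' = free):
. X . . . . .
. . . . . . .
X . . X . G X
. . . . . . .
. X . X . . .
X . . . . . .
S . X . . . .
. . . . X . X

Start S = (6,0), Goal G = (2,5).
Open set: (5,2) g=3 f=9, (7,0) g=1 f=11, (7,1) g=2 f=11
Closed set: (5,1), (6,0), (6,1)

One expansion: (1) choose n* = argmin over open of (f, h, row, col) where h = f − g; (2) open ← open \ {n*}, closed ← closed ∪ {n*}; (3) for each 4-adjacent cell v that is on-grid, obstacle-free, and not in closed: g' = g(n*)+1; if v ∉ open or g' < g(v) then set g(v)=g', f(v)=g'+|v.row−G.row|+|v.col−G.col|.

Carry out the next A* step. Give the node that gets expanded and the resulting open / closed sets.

expanded=(5,2); open=[(4,2) g=4 f=9, (5,3) g=4 f=9, (7,0) g=1 f=11, (7,1) g=2 f=11]; closed=[(5,1), (5,2), (6,0), (6,1)]

step 1: expand (5,2) (f=9, h=6) → closed; open now [(4,2) g=4 f=9, (5,3) g=4 f=9, (7,0) g=1 f=11, (7,1) g=2 f=11]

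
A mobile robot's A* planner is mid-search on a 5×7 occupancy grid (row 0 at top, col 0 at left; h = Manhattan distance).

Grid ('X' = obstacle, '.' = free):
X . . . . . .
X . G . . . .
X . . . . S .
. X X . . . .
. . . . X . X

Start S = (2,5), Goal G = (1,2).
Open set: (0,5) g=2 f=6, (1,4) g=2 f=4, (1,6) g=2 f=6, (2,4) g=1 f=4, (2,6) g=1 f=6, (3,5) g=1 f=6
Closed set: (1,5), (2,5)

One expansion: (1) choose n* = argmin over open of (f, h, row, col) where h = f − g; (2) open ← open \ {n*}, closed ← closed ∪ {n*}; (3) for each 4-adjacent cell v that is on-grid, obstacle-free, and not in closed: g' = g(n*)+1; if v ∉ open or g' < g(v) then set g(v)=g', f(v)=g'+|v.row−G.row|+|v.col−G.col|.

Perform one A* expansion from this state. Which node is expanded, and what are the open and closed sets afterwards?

step 1: expand (1,4) (f=4, h=2) → closed; open now [(0,4) g=3 f=6, (0,5) g=2 f=6, (1,3) g=3 f=4, (1,6) g=2 f=6, (2,4) g=1 f=4, (2,6) g=1 f=6, (3,5) g=1 f=6]

expanded=(1,4); open=[(0,4) g=3 f=6, (0,5) g=2 f=6, (1,3) g=3 f=4, (1,6) g=2 f=6, (2,4) g=1 f=4, (2,6) g=1 f=6, (3,5) g=1 f=6]; closed=[(1,4), (1,5), (2,5)]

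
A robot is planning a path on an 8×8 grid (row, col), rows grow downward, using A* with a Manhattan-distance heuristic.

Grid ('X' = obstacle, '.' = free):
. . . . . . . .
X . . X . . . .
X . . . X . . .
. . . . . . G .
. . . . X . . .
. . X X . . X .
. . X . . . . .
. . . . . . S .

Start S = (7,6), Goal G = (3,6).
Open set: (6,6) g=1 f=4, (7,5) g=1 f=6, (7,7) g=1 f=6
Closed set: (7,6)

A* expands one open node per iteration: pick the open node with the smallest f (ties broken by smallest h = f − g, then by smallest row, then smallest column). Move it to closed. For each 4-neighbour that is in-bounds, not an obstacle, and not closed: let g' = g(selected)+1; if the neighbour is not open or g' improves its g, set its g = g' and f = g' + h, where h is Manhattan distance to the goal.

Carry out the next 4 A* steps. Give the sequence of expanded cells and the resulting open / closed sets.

order=[(6,6) → (6,5) → (5,5) → (4,5)]; open=[(3,5) g=5 f=6, (4,6) g=5 f=6, (5,4) g=4 f=8, (6,4) g=3 f=8, (6,7) g=2 f=6, (7,5) g=1 f=6, (7,7) g=1 f=6]; closed=[(4,5), (5,5), (6,5), (6,6), (7,6)]

step 1: expand (6,6) (f=4, h=3) → closed; open now [(6,5) g=2 f=6, (6,7) g=2 f=6, (7,5) g=1 f=6, (7,7) g=1 f=6]
step 2: expand (6,5) (f=6, h=4) → closed; open now [(5,5) g=3 f=6, (6,4) g=3 f=8, (6,7) g=2 f=6, (7,5) g=1 f=6, (7,7) g=1 f=6]
step 3: expand (5,5) (f=6, h=3) → closed; open now [(4,5) g=4 f=6, (5,4) g=4 f=8, (6,4) g=3 f=8, (6,7) g=2 f=6, (7,5) g=1 f=6, (7,7) g=1 f=6]
step 4: expand (4,5) (f=6, h=2) → closed; open now [(3,5) g=5 f=6, (4,6) g=5 f=6, (5,4) g=4 f=8, (6,4) g=3 f=8, (6,7) g=2 f=6, (7,5) g=1 f=6, (7,7) g=1 f=6]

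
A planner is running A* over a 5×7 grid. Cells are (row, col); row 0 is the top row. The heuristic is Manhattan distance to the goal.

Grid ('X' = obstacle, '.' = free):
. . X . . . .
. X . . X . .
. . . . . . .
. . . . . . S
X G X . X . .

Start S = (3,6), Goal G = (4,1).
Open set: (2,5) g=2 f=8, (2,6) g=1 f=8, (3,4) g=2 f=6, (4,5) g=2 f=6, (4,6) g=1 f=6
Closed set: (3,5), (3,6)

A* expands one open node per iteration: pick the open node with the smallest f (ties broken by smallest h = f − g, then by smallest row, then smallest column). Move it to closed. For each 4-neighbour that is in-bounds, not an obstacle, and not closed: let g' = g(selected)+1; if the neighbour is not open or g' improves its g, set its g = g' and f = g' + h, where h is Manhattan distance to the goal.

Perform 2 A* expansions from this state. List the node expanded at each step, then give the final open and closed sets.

step 1: expand (3,4) (f=6, h=4) → closed; open now [(2,4) g=3 f=8, (2,5) g=2 f=8, (2,6) g=1 f=8, (3,3) g=3 f=6, (4,5) g=2 f=6, (4,6) g=1 f=6]
step 2: expand (3,3) (f=6, h=3) → closed; open now [(2,3) g=4 f=8, (2,4) g=3 f=8, (2,5) g=2 f=8, (2,6) g=1 f=8, (3,2) g=4 f=6, (4,3) g=4 f=6, (4,5) g=2 f=6, (4,6) g=1 f=6]

order=[(3,4) → (3,3)]; open=[(2,3) g=4 f=8, (2,4) g=3 f=8, (2,5) g=2 f=8, (2,6) g=1 f=8, (3,2) g=4 f=6, (4,3) g=4 f=6, (4,5) g=2 f=6, (4,6) g=1 f=6]; closed=[(3,3), (3,4), (3,5), (3,6)]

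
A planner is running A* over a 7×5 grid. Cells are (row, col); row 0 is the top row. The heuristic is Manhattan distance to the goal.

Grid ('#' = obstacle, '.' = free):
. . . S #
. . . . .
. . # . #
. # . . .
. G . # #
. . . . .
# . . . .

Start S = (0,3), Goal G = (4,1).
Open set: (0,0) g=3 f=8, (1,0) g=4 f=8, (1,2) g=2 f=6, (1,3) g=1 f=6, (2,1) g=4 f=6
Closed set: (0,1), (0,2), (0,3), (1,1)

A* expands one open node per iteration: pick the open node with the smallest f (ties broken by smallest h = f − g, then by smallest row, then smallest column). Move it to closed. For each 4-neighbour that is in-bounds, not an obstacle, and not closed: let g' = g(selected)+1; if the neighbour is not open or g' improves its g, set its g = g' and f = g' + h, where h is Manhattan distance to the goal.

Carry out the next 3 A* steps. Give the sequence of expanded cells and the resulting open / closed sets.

order=[(2,1) → (1,2) → (1,3)]; open=[(0,0) g=3 f=8, (1,0) g=4 f=8, (1,4) g=2 f=8, (2,0) g=5 f=8, (2,3) g=2 f=6]; closed=[(0,1), (0,2), (0,3), (1,1), (1,2), (1,3), (2,1)]

step 1: expand (2,1) (f=6, h=2) → closed; open now [(0,0) g=3 f=8, (1,0) g=4 f=8, (1,2) g=2 f=6, (1,3) g=1 f=6, (2,0) g=5 f=8]
step 2: expand (1,2) (f=6, h=4) → closed; open now [(0,0) g=3 f=8, (1,0) g=4 f=8, (1,3) g=1 f=6, (2,0) g=5 f=8]
step 3: expand (1,3) (f=6, h=5) → closed; open now [(0,0) g=3 f=8, (1,0) g=4 f=8, (1,4) g=2 f=8, (2,0) g=5 f=8, (2,3) g=2 f=6]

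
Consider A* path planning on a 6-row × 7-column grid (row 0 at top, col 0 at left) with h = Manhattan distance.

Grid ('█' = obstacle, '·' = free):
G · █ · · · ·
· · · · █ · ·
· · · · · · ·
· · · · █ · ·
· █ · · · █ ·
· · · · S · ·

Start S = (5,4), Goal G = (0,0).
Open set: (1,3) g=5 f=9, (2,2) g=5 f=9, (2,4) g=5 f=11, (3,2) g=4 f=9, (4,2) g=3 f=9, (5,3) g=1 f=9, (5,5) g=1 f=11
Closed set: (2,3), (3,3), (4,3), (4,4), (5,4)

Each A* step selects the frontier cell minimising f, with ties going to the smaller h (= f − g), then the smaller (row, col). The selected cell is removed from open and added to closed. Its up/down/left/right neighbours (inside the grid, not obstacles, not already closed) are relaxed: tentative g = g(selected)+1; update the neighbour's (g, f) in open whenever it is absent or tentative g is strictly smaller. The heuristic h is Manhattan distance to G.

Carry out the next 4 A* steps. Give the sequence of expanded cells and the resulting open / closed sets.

step 1: expand (1,3) (f=9, h=4) → closed; open now [(0,3) g=6 f=9, (1,2) g=6 f=9, (2,2) g=5 f=9, (2,4) g=5 f=11, (3,2) g=4 f=9, (4,2) g=3 f=9, (5,3) g=1 f=9, (5,5) g=1 f=11]
step 2: expand (0,3) (f=9, h=3) → closed; open now [(0,4) g=7 f=11, (1,2) g=6 f=9, (2,2) g=5 f=9, (2,4) g=5 f=11, (3,2) g=4 f=9, (4,2) g=3 f=9, (5,3) g=1 f=9, (5,5) g=1 f=11]
step 3: expand (1,2) (f=9, h=3) → closed; open now [(0,4) g=7 f=11, (1,1) g=7 f=9, (2,2) g=5 f=9, (2,4) g=5 f=11, (3,2) g=4 f=9, (4,2) g=3 f=9, (5,3) g=1 f=9, (5,5) g=1 f=11]
step 4: expand (1,1) (f=9, h=2) → closed; open now [(0,1) g=8 f=9, (0,4) g=7 f=11, (1,0) g=8 f=9, (2,1) g=8 f=11, (2,2) g=5 f=9, (2,4) g=5 f=11, (3,2) g=4 f=9, (4,2) g=3 f=9, (5,3) g=1 f=9, (5,5) g=1 f=11]

order=[(1,3) → (0,3) → (1,2) → (1,1)]; open=[(0,1) g=8 f=9, (0,4) g=7 f=11, (1,0) g=8 f=9, (2,1) g=8 f=11, (2,2) g=5 f=9, (2,4) g=5 f=11, (3,2) g=4 f=9, (4,2) g=3 f=9, (5,3) g=1 f=9, (5,5) g=1 f=11]; closed=[(0,3), (1,1), (1,2), (1,3), (2,3), (3,3), (4,3), (4,4), (5,4)]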